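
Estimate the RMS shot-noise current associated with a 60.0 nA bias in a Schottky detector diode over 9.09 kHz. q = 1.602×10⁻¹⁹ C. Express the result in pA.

13.2 pA

I_n = √(2qI·B)
2qI·B = 2 × 1.602×10⁻¹⁹ × 6.00×10⁻⁸ × 9.09×10³ = 1.75×10⁻²² A²
I_n = √(1.75×10⁻²²) = 1.32×10⁻¹¹ A = 13.2 pA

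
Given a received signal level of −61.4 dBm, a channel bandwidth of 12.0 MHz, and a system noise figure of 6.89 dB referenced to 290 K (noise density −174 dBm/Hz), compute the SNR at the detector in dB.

34.9 dB

Noise floor: N = −174 + 10 log₁₀(B) + NF
10 log₁₀(1.20×10⁷) = 70.79 dB
N = −174 + 70.79 + 6.89 = −96.32 dBm
SNR = P_sig − N = −61.4 − (−96.32) = 34.92 dB → 34.9 dB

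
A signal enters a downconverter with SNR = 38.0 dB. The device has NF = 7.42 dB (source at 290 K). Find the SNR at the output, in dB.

By definition F = SNR_in/SNR_out, so in dB: SNR_out = SNR_in − NF
SNR_out = 38.0 − 7.42 = 30.58 dB

30.58 dB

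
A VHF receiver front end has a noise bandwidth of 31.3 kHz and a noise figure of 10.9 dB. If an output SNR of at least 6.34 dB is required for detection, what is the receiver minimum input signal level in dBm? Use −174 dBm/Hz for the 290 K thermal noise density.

Sensitivity = −174 + 10 log₁₀(B) + NF + SNR_min
= −174 + 44.96 + 10.9 + 6.34
= −111.80 dBm → −111.8 dBm

−111.8 dBm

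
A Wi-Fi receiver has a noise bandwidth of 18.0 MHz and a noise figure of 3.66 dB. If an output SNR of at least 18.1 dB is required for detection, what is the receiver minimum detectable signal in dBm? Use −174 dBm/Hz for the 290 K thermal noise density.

−79.7 dBm

Sensitivity = −174 + 10 log₁₀(B) + NF + SNR_min
= −174 + 72.55 + 3.66 + 18.1
= −79.69 dBm → −79.7 dBm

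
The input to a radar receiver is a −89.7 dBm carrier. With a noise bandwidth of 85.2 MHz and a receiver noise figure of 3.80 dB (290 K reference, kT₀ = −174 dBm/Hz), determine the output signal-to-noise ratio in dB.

Noise floor: N = −174 + 10 log₁₀(B) + NF
10 log₁₀(8.52×10⁷) = 79.3 dB
N = −174 + 79.3 + 3.80 = −90.90 dBm
SNR = P_sig − N = −89.7 − (−90.90) = 1.20 dB → 1.2 dB

1.2 dB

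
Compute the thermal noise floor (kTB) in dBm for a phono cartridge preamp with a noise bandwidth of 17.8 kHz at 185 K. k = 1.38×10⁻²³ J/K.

−133.4 dBm

P_n = kTB = 1.38×10⁻²³ × 185 × 1.78×10⁴ = 4.54×10⁻¹⁷ W
In dBm: 10 log₁₀(4.54×10⁻¹⁷ / 10⁻³) = −133.4 dBm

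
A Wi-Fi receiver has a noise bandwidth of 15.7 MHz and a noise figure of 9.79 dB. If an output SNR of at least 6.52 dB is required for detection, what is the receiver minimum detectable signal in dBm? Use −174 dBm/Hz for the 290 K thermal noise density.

−85.7 dBm

Sensitivity = −174 + 10 log₁₀(B) + NF + SNR_min
= −174 + 71.96 + 9.79 + 6.52
= −85.73 dBm → −85.7 dBm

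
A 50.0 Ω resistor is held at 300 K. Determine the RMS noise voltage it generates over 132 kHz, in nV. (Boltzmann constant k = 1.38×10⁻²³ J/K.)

331 nV

V_n = √(4kTRB)
4kTRB = 4 × 1.38×10⁻²³ × 300 × 5.00×10¹ × 1.32×10⁵ = 1.09×10⁻¹³ V²
V_n = √(1.09×10⁻¹³) = 3.31×10⁻⁷ V = 331 nV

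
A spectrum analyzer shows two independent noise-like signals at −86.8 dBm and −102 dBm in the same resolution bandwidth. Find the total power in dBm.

Convert to linear, add, convert back:
P₁ = 2.09×10⁻¹² W, P₂ = 6.31×10⁻¹⁴ W
P_tot = 2.15×10⁻¹² W → 10 log₁₀(P_tot / 10⁻³) = −86.7 dBm

−86.7 dBm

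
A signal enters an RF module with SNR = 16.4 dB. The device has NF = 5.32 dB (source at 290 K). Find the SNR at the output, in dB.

11.08 dB

By definition F = SNR_in/SNR_out, so in dB: SNR_out = SNR_in − NF
SNR_out = 16.4 − 5.32 = 11.08 dB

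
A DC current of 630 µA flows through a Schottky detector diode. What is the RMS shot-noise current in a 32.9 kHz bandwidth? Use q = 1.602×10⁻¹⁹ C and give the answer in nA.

2.58 nA

I_n = √(2qI·B)
2qI·B = 2 × 1.602×10⁻¹⁹ × 6.30×10⁻⁴ × 3.29×10⁴ = 6.64×10⁻¹⁸ A²
I_n = √(6.64×10⁻¹⁸) = 2.58×10⁻⁹ A = 2.58 nA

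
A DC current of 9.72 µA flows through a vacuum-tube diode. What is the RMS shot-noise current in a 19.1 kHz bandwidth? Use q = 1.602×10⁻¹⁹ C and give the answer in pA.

244 pA

I_n = √(2qI·B)
2qI·B = 2 × 1.602×10⁻¹⁹ × 9.72×10⁻⁶ × 1.91×10⁴ = 5.95×10⁻²⁰ A²
I_n = √(5.95×10⁻²⁰) = 2.44×10⁻¹⁰ A = 244 pA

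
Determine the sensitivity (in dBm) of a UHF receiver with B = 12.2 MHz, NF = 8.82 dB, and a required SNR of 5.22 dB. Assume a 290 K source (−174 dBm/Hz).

Sensitivity = −174 + 10 log₁₀(B) + NF + SNR_min
= −174 + 70.86 + 8.82 + 5.22
= −89.10 dBm → −89.1 dBm

−89.1 dBm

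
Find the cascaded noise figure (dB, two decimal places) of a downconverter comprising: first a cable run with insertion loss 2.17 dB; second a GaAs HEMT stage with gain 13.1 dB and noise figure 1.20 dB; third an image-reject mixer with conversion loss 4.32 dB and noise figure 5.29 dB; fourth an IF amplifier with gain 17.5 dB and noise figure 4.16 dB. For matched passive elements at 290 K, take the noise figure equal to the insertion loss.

Convert to linear (a loss of L dB is a gain of −L dB): F_i = 10^(NF_i/10), G_i = 10^(G_i,dB/10)
  Stage 1: F_1 = 10^(2.17/10) = 1.648, G_1 = 10^(−2.17/10) = 0.6067
  Stage 2: F_2 = 10^(1.20/10) = 1.318, G_2 = 10^(13.1/10) = 20.42
  Stage 3: F_3 = 10^(5.29/10) = 3.381, G_3 = 10^(−4.32/10) = 0.3698
  Stage 4: F_4 = 10^(4.16/10) = 2.606, G_4 = 10^(17.5/10) = 56.23
Friis cascade:
  F = 1.648 + (1.318 − 1)/0.6067 + (3.381 − 1)/12.39 + (2.606 − 1)/4.581 = 2.715
NF = 10 log₁₀(2.715) = 4.34 dB

4.34 dB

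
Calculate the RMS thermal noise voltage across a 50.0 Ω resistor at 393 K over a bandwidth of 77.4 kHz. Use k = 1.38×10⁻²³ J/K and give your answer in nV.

290 nV

V_n = √(4kTRB)
4kTRB = 4 × 1.38×10⁻²³ × 393 × 5.00×10¹ × 7.74×10⁴ = 8.40×10⁻¹⁴ V²
V_n = √(8.40×10⁻¹⁴) = 2.90×10⁻⁷ V = 290 nV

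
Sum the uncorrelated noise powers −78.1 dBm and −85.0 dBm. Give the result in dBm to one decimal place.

Convert to linear, add, convert back:
P₁ = 1.55×10⁻¹¹ W, P₂ = 3.16×10⁻¹² W
P_tot = 1.87×10⁻¹¹ W → 10 log₁₀(P_tot / 10⁻³) = −77.3 dBm

−77.3 dBm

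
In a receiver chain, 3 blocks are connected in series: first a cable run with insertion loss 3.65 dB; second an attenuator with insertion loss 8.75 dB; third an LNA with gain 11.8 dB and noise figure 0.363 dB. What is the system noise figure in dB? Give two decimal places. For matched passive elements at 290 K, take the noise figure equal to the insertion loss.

12.76 dB

Convert to linear (a loss of L dB is a gain of −L dB): F_i = 10^(NF_i/10), G_i = 10^(G_i,dB/10)
  Stage 1: F_1 = 10^(3.65/10) = 2.317, G_1 = 10^(−3.65/10) = 0.4315
  Stage 2: F_2 = 10^(8.75/10) = 7.499, G_2 = 10^(−8.75/10) = 0.1334
  Stage 3: F_3 = 10^(0.363/10) = 1.087, G_3 = 10^(11.8/10) = 15.14
Friis cascade:
  F = 2.317 + (7.499 − 1)/0.4315 + (1.087 − 1)/0.05754 = 18.89
NF = 10 log₁₀(18.89) = 12.76 dB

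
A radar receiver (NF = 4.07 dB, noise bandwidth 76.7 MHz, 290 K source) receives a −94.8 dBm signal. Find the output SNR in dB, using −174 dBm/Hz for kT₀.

Noise floor: N = −174 + 10 log₁₀(B) + NF
10 log₁₀(7.67×10⁷) = 78.85 dB
N = −174 + 78.85 + 4.07 = −91.08 dBm
SNR = P_sig − N = −94.8 − (−91.08) = −3.72 dB → −3.7 dB

−3.7 dB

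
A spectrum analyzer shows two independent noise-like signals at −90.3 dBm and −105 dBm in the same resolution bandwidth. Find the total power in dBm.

−90.2 dBm

Convert to linear, add, convert back:
P₁ = 9.33×10⁻¹³ W, P₂ = 3.16×10⁻¹⁴ W
P_tot = 9.65×10⁻¹³ W → 10 log₁₀(P_tot / 10⁻³) = −90.2 dBm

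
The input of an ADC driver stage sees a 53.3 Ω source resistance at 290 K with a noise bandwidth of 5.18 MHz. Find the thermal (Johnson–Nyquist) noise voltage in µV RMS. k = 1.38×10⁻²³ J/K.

V_n = √(4kTRB)
4kTRB = 4 × 1.38×10⁻²³ × 290 × 5.33×10¹ × 5.18×10⁶ = 4.42×10⁻¹² V²
V_n = √(4.42×10⁻¹²) = 2.10×10⁻⁶ V = 2.10 µV

2.10 µV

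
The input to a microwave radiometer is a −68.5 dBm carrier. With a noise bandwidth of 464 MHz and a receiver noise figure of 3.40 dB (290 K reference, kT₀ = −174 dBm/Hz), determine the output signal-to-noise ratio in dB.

15.4 dB

Noise floor: N = −174 + 10 log₁₀(B) + NF
10 log₁₀(4.64×10⁸) = 86.67 dB
N = −174 + 86.67 + 3.40 = −83.93 dBm
SNR = P_sig − N = −68.5 − (−83.93) = 15.43 dB → 15.4 dB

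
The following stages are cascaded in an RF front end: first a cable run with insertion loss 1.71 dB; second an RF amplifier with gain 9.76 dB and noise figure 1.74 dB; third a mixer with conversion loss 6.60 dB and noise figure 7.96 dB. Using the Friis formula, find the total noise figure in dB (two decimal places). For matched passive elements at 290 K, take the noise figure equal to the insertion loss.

4.82 dB

Convert to linear (a loss of L dB is a gain of −L dB): F_i = 10^(NF_i/10), G_i = 10^(G_i,dB/10)
  Stage 1: F_1 = 10^(1.71/10) = 1.483, G_1 = 10^(−1.71/10) = 0.6745
  Stage 2: F_2 = 10^(1.74/10) = 1.493, G_2 = 10^(9.76/10) = 9.462
  Stage 3: F_3 = 10^(7.96/10) = 6.252, G_3 = 10^(−6.60/10) = 0.2188
Friis cascade:
  F = 1.483 + (1.493 − 1)/0.6745 + (6.252 − 1)/6.383 = 3.036
NF = 10 log₁₀(3.036) = 4.82 dB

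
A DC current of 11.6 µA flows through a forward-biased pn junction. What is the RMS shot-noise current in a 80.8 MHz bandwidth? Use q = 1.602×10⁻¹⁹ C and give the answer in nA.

I_n = √(2qI·B)
2qI·B = 2 × 1.602×10⁻¹⁹ × 1.16×10⁻⁵ × 8.08×10⁷ = 3.00×10⁻¹⁶ A²
I_n = √(3.00×10⁻¹⁶) = 1.73×10⁻⁸ A = 17.3 nA

17.3 nA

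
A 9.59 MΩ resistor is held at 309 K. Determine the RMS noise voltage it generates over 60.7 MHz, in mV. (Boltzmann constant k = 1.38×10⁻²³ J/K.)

V_n = √(4kTRB)
4kTRB = 4 × 1.38×10⁻²³ × 309 × 9.59×10⁶ × 6.07×10⁷ = 9.93×10⁻⁶ V²
V_n = √(9.93×10⁻⁶) = 3.15×10⁻³ V = 3.15 mV

3.15 mV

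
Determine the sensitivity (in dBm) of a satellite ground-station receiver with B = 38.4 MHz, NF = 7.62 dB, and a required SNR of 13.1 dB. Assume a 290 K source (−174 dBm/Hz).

Sensitivity = −174 + 10 log₁₀(B) + NF + SNR_min
= −174 + 75.84 + 7.62 + 13.1
= −77.44 dBm → −77.4 dBm

−77.4 dBm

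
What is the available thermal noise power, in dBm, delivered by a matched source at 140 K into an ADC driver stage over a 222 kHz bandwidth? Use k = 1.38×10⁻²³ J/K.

−123.7 dBm

P_n = kTB = 1.38×10⁻²³ × 140 × 2.22×10⁵ = 4.29×10⁻¹⁶ W
In dBm: 10 log₁₀(4.29×10⁻¹⁶ / 10⁻³) = −123.7 dBm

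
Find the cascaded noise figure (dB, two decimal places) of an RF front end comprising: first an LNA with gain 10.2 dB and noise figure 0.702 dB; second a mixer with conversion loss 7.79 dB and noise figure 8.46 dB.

Convert to linear (a loss of L dB is a gain of −L dB): F_i = 10^(NF_i/10), G_i = 10^(G_i,dB/10)
  Stage 1: F_1 = 10^(0.702/10) = 1.175, G_1 = 10^(10.2/10) = 10.47
  Stage 2: F_2 = 10^(8.46/10) = 7.015, G_2 = 10^(−7.79/10) = 0.1663
Friis cascade:
  F = 1.175 + (7.015 − 1)/10.47 = 1.750
NF = 10 log₁₀(1.750) = 2.43 dB

2.43 dB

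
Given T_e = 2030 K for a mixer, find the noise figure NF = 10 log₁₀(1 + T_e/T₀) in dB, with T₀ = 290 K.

9.03 dB

F = 1 + T_e/T₀ = 1 + 2030/290 = 8
NF = 10 log₁₀(8) = 9.03 dB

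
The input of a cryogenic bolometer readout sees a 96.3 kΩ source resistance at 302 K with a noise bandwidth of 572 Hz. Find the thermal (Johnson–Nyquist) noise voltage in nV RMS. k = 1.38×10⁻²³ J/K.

V_n = √(4kTRB)
4kTRB = 4 × 1.38×10⁻²³ × 302 × 9.63×10⁴ × 5.72×10² = 9.18×10⁻¹³ V²
V_n = √(9.18×10⁻¹³) = 9.58×10⁻⁷ V = 958 nV

958 nV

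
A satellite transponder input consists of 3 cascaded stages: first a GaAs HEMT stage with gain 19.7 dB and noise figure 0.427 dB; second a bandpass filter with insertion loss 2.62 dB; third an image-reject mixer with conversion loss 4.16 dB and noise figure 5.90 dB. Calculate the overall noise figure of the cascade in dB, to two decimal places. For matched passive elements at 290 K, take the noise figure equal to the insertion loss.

Convert to linear (a loss of L dB is a gain of −L dB): F_i = 10^(NF_i/10), G_i = 10^(G_i,dB/10)
  Stage 1: F_1 = 10^(0.427/10) = 1.103, G_1 = 10^(19.7/10) = 93.33
  Stage 2: F_2 = 10^(2.62/10) = 1.828, G_2 = 10^(−2.62/10) = 0.5470
  Stage 3: F_3 = 10^(5.90/10) = 3.890, G_3 = 10^(−4.16/10) = 0.3837
Friis cascade:
  F = 1.103 + (1.828 − 1)/93.33 + (3.890 − 1)/51.05 = 1.169
NF = 10 log₁₀(1.169) = 0.68 dB

0.68 dB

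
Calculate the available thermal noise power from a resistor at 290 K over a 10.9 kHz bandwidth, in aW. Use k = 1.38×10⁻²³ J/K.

P_n = kTB = 1.38×10⁻²³ × 290 × 1.09×10⁴ = 4.36×10⁻¹⁷ W = 43.6 aW

43.6 aW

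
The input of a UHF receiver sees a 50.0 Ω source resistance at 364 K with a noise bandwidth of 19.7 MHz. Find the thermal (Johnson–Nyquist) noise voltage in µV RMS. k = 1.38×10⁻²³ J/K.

4.45 µV

V_n = √(4kTRB)
4kTRB = 4 × 1.38×10⁻²³ × 364 × 5.00×10¹ × 1.97×10⁷ = 1.98×10⁻¹¹ V²
V_n = √(1.98×10⁻¹¹) = 4.45×10⁻⁶ V = 4.45 µV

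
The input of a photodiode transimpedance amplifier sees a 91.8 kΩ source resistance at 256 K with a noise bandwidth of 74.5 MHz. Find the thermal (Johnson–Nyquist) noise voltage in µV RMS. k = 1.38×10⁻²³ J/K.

V_n = √(4kTRB)
4kTRB = 4 × 1.38×10⁻²³ × 256 × 9.18×10⁴ × 7.45×10⁷ = 9.66×10⁻⁸ V²
V_n = √(9.66×10⁻⁸) = 3.11×10⁻⁴ V = 311 µV

311 µV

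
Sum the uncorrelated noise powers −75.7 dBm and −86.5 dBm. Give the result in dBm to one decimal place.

−75.4 dBm

Convert to linear, add, convert back:
P₁ = 2.69×10⁻¹¹ W, P₂ = 2.24×10⁻¹² W
P_tot = 2.92×10⁻¹¹ W → 10 log₁₀(P_tot / 10⁻³) = −75.4 dBm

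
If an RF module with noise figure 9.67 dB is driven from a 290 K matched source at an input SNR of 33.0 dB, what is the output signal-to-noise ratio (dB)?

By definition F = SNR_in/SNR_out, so in dB: SNR_out = SNR_in − NF
SNR_out = 33.0 − 9.67 = 23.33 dB

23.33 dB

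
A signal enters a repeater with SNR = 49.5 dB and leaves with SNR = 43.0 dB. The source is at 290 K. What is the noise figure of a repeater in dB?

6.5 dB

NF (dB) = SNR_in(dB) − SNR_out(dB) when the source is at T₀
NF = 49.5 − 43.0 = 6.5 dB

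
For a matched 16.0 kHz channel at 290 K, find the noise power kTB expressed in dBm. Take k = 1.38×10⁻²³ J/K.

P_n = kTB = 1.38×10⁻²³ × 290 × 1.60×10⁴ = 6.40×10⁻¹⁷ W
In dBm: 10 log₁₀(6.40×10⁻¹⁷ / 10⁻³) = −131.9 dBm

−131.9 dBm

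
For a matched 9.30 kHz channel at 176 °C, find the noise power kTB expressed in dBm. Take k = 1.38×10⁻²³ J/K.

−132.4 dBm

T = 176 °C + 273.15 = 449.15 K
P_n = kTB = 1.38×10⁻²³ × 449.15 × 9.30×10³ = 5.76×10⁻¹⁷ W
In dBm: 10 log₁₀(5.76×10⁻¹⁷ / 10⁻³) = −132.4 dBm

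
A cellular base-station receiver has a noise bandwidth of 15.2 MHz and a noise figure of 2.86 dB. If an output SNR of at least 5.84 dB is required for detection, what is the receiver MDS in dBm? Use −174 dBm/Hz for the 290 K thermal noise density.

Sensitivity = −174 + 10 log₁₀(B) + NF + SNR_min
= −174 + 71.82 + 2.86 + 5.84
= −93.48 dBm → −93.5 dBm

−93.5 dBm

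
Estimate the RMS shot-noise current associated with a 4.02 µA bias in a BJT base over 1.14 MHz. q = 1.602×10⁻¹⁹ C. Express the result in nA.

I_n = √(2qI·B)
2qI·B = 2 × 1.602×10⁻¹⁹ × 4.02×10⁻⁶ × 1.14×10⁶ = 1.47×10⁻¹⁸ A²
I_n = √(1.47×10⁻¹⁸) = 1.21×10⁻⁹ A = 1.21 nA

1.21 nA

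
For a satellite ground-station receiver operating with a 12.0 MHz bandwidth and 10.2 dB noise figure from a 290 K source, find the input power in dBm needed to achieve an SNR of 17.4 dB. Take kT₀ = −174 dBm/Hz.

Sensitivity = −174 + 10 log₁₀(B) + NF + SNR_min
= −174 + 70.79 + 10.2 + 17.4
= −75.61 dBm → −75.6 dBm

−75.6 dBm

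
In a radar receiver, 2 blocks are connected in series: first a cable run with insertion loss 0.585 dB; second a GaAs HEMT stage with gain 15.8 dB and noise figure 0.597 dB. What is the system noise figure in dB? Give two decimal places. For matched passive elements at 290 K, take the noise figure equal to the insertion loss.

1.18 dB

Convert to linear (a loss of L dB is a gain of −L dB): F_i = 10^(NF_i/10), G_i = 10^(G_i,dB/10)
  Stage 1: F_1 = 10^(0.585/10) = 1.144, G_1 = 10^(−0.585/10) = 0.8740
  Stage 2: F_2 = 10^(0.597/10) = 1.147, G_2 = 10^(15.8/10) = 38.02
Friis cascade:
  F = 1.144 + (1.147 − 1)/0.8740 = 1.313
NF = 10 log₁₀(1.313) = 1.18 dB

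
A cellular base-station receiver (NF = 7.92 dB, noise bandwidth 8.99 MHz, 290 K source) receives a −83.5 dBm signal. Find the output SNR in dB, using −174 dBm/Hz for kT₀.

Noise floor: N = −174 + 10 log₁₀(B) + NF
10 log₁₀(8.99×10⁶) = 69.54 dB
N = −174 + 69.54 + 7.92 = −96.54 dBm
SNR = P_sig − N = −83.5 − (−96.54) = 13.04 dB → 13.0 dB

13.0 dB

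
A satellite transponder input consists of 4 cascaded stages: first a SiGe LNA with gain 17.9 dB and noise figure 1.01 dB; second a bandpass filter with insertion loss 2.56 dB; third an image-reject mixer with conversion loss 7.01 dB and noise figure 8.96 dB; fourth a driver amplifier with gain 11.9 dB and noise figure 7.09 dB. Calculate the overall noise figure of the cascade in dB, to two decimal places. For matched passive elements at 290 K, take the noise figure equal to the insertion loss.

Convert to linear (a loss of L dB is a gain of −L dB): F_i = 10^(NF_i/10), G_i = 10^(G_i,dB/10)
  Stage 1: F_1 = 10^(1.01/10) = 1.262, G_1 = 10^(17.9/10) = 61.66
  Stage 2: F_2 = 10^(2.56/10) = 1.803, G_2 = 10^(−2.56/10) = 0.5546
  Stage 3: F_3 = 10^(8.96/10) = 7.870, G_3 = 10^(−7.01/10) = 0.1991
  Stage 4: F_4 = 10^(7.09/10) = 5.117, G_4 = 10^(11.9/10) = 15.49
Friis cascade:
  F = 1.262 + (1.803 − 1)/61.66 + (7.870 − 1)/34.20 + (5.117 − 1)/6.808 = 2.080
NF = 10 log₁₀(2.080) = 3.18 dB

3.18 dB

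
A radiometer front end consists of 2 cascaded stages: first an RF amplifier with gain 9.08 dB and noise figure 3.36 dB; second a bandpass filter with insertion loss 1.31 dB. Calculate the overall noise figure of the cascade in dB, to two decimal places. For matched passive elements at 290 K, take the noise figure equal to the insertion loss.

3.45 dB

Convert to linear (a loss of L dB is a gain of −L dB): F_i = 10^(NF_i/10), G_i = 10^(G_i,dB/10)
  Stage 1: F_1 = 10^(3.36/10) = 2.168, G_1 = 10^(9.08/10) = 8.091
  Stage 2: F_2 = 10^(1.31/10) = 1.352, G_2 = 10^(−1.31/10) = 0.7396
Friis cascade:
  F = 2.168 + (1.352 − 1)/8.091 = 2.211
NF = 10 log₁₀(2.211) = 3.45 dB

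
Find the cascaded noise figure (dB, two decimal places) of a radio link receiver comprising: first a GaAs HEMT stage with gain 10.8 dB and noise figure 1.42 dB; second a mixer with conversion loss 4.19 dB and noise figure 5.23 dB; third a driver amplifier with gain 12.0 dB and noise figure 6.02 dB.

Convert to linear (a loss of L dB is a gain of −L dB): F_i = 10^(NF_i/10), G_i = 10^(G_i,dB/10)
  Stage 1: F_1 = 10^(1.42/10) = 1.387, G_1 = 10^(10.8/10) = 12.02
  Stage 2: F_2 = 10^(5.23/10) = 3.334, G_2 = 10^(−4.19/10) = 0.3811
  Stage 3: F_3 = 10^(6.02/10) = 3.999, G_3 = 10^(12.0/10) = 15.85
Friis cascade:
  F = 1.387 + (3.334 − 1)/12.02 + (3.999 − 1)/4.581 = 2.236
NF = 10 log₁₀(2.236) = 3.49 dB

3.49 dB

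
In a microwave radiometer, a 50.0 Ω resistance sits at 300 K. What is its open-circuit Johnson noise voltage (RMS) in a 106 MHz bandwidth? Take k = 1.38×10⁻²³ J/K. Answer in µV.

V_n = √(4kTRB)
4kTRB = 4 × 1.38×10⁻²³ × 300 × 5.00×10¹ × 1.06×10⁸ = 8.78×10⁻¹¹ V²
V_n = √(8.78×10⁻¹¹) = 9.37×10⁻⁶ V = 9.37 µV

9.37 µV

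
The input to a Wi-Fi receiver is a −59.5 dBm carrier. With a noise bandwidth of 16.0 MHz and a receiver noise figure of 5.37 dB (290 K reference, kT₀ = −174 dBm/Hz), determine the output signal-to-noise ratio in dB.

Noise floor: N = −174 + 10 log₁₀(B) + NF
10 log₁₀(1.60×10⁷) = 72.04 dB
N = −174 + 72.04 + 5.37 = −96.59 dBm
SNR = P_sig − N = −59.5 − (−96.59) = 37.09 dB → 37.1 dB

37.1 dB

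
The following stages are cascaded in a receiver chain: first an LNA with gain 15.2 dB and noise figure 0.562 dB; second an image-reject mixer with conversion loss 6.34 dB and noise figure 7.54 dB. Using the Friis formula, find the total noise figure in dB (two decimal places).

1.07 dB

Convert to linear (a loss of L dB is a gain of −L dB): F_i = 10^(NF_i/10), G_i = 10^(G_i,dB/10)
  Stage 1: F_1 = 10^(0.562/10) = 1.138, G_1 = 10^(15.2/10) = 33.11
  Stage 2: F_2 = 10^(7.54/10) = 5.675, G_2 = 10^(−6.34/10) = 0.2323
Friis cascade:
  F = 1.138 + (5.675 − 1)/33.11 = 1.279
NF = 10 log₁₀(1.279) = 1.07 dB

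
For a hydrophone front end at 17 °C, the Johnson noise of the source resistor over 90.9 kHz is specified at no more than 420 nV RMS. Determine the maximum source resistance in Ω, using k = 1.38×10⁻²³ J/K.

T = 17 °C + 273.15 = 290.15 K
Johnson–Nyquist: V_n = √(4kTRB) ⇒ R = V_n² / (4kTB)
4kTB = 4 × 1.38×10⁻²³ × 290.15 × 9.09×10⁴ = 1.46×10⁻¹⁵
R = (4.20×10⁻⁷)² / 1.46×10⁻¹⁵ = 1.21×10² Ω = 121 Ω

121 Ω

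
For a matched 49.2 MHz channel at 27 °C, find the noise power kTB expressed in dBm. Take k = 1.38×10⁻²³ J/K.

−96.9 dBm

T = 27 °C + 273.15 = 300.15 K
P_n = kTB = 1.38×10⁻²³ × 300.15 × 4.92×10⁷ = 2.04×10⁻¹³ W
In dBm: 10 log₁₀(2.04×10⁻¹³ / 10⁻³) = −96.9 dBm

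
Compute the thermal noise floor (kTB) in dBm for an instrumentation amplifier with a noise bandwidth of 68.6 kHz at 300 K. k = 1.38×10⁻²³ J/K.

−125.5 dBm

P_n = kTB = 1.38×10⁻²³ × 300 × 6.86×10⁴ = 2.84×10⁻¹⁶ W
In dBm: 10 log₁₀(2.84×10⁻¹⁶ / 10⁻³) = −125.5 dBm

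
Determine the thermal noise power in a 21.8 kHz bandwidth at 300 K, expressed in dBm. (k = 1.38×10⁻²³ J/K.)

P_n = kTB = 1.38×10⁻²³ × 300 × 2.18×10⁴ = 9.03×10⁻¹⁷ W
In dBm: 10 log₁₀(9.03×10⁻¹⁷ / 10⁻³) = −130.4 dBm

−130.4 dBm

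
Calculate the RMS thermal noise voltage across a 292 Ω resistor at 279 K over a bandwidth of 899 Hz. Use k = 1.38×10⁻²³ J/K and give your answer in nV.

63.6 nV

V_n = √(4kTRB)
4kTRB = 4 × 1.38×10⁻²³ × 279 × 2.92×10² × 8.99×10² = 4.04×10⁻¹⁵ V²
V_n = √(4.04×10⁻¹⁵) = 6.36×10⁻⁸ V = 63.6 nV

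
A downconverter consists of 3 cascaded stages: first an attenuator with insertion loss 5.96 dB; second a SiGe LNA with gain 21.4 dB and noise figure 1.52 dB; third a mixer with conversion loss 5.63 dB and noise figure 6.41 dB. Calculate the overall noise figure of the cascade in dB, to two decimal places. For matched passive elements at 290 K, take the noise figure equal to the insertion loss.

Convert to linear (a loss of L dB is a gain of −L dB): F_i = 10^(NF_i/10), G_i = 10^(G_i,dB/10)
  Stage 1: F_1 = 10^(5.96/10) = 3.945, G_1 = 10^(−5.96/10) = 0.2535
  Stage 2: F_2 = 10^(1.52/10) = 1.419, G_2 = 10^(21.4/10) = 138.0
  Stage 3: F_3 = 10^(6.41/10) = 4.375, G_3 = 10^(−5.63/10) = 0.2735
Friis cascade:
  F = 3.945 + (1.419 − 1)/0.2535 + (4.375 − 1)/34.99 = 5.694
NF = 10 log₁₀(5.694) = 7.55 dB

7.55 dB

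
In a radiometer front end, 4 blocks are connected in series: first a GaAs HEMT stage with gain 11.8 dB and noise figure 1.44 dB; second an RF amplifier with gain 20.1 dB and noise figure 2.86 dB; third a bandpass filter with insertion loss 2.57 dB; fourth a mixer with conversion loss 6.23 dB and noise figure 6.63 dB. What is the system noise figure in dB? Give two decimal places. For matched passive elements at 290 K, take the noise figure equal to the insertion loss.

Convert to linear (a loss of L dB is a gain of −L dB): F_i = 10^(NF_i/10), G_i = 10^(G_i,dB/10)
  Stage 1: F_1 = 10^(1.44/10) = 1.393, G_1 = 10^(11.8/10) = 15.14
  Stage 2: F_2 = 10^(2.86/10) = 1.932, G_2 = 10^(20.1/10) = 102.3
  Stage 3: F_3 = 10^(2.57/10) = 1.807, G_3 = 10^(−2.57/10) = 0.5534
  Stage 4: F_4 = 10^(6.63/10) = 4.603, G_4 = 10^(−6.23/10) = 0.2382
Friis cascade:
  F = 1.393 + (1.932 − 1)/15.14 + (1.807 − 1)/1549 + (4.603 − 1)/857.0 = 1.459
NF = 10 log₁₀(1.459) = 1.64 dB

1.64 dB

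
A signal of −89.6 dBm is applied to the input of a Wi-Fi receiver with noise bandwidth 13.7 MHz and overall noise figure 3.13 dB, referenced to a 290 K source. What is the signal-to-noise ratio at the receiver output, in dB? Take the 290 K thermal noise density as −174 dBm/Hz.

9.9 dB

Noise floor: N = −174 + 10 log₁₀(B) + NF
10 log₁₀(1.37×10⁷) = 71.37 dB
N = −174 + 71.37 + 3.13 = −99.50 dBm
SNR = P_sig − N = −89.6 − (−99.50) = 9.90 dB → 9.9 dB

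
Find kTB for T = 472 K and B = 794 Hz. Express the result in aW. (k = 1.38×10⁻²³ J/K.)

5.17 aW

P_n = kTB = 1.38×10⁻²³ × 472 × 7.94×10² = 5.17×10⁻¹⁸ W = 5.17 aW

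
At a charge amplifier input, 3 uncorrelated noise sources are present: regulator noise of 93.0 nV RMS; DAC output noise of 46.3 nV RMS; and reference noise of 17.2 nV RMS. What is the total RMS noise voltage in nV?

105 nV

Uncorrelated sources add in power (mean-square): V_tot = √(ΣV_i²)
V_tot = √[(9.30×10⁻⁸)² + (4.63×10⁻⁸)² + (1.72×10⁻⁸)²] = 1.05×10⁻⁷ V = 105 nV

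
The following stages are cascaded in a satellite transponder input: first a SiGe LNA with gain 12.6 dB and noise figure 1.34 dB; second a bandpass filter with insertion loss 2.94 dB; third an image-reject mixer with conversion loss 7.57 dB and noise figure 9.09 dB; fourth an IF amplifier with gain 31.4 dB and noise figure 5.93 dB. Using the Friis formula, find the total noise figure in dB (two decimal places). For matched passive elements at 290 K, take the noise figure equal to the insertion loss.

Convert to linear (a loss of L dB is a gain of −L dB): F_i = 10^(NF_i/10), G_i = 10^(G_i,dB/10)
  Stage 1: F_1 = 10^(1.34/10) = 1.361, G_1 = 10^(12.6/10) = 18.20
  Stage 2: F_2 = 10^(2.94/10) = 1.968, G_2 = 10^(−2.94/10) = 0.5082
  Stage 3: F_3 = 10^(9.09/10) = 8.110, G_3 = 10^(−7.57/10) = 0.1750
  Stage 4: F_4 = 10^(5.93/10) = 3.917, G_4 = 10^(31.4/10) = 1380
Friis cascade:
  F = 1.361 + (1.968 − 1)/18.20 + (8.110 − 1)/9.247 + (3.917 − 1)/1.618 = 3.987
NF = 10 log₁₀(3.987) = 6.01 dB

6.01 dB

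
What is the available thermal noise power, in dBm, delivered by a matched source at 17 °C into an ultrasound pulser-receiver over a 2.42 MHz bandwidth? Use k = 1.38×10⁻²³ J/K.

T = 17 °C + 273.15 = 290.15 K
P_n = kTB = 1.38×10⁻²³ × 290.15 × 2.42×10⁶ = 9.69×10⁻¹⁵ W
In dBm: 10 log₁₀(9.69×10⁻¹⁵ / 10⁻³) = −110.1 dBm

−110.1 dBm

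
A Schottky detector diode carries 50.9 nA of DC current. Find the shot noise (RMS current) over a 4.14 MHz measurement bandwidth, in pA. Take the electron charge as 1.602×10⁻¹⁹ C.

I_n = √(2qI·B)
2qI·B = 2 × 1.602×10⁻¹⁹ × 5.09×10⁻⁸ × 4.14×10⁶ = 6.75×10⁻²⁰ A²
I_n = √(6.75×10⁻²⁰) = 2.60×10⁻¹⁰ A = 260 pA

260 pA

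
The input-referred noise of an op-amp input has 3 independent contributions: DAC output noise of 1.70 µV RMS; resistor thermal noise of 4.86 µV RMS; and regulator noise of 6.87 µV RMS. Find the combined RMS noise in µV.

Uncorrelated sources add in power (mean-square): V_tot = √(ΣV_i²)
V_tot = √[(1.70×10⁻⁶)² + (4.86×10⁻⁶)² + (6.87×10⁻⁶)²] = 8.59×10⁻⁶ V = 8.59 µV

8.59 µV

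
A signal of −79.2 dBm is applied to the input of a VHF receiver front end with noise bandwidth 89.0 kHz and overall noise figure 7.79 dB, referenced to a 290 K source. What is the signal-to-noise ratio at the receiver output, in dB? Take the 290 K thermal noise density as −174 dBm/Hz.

Noise floor: N = −174 + 10 log₁₀(B) + NF
10 log₁₀(8.90×10⁴) = 49.49 dB
N = −174 + 49.49 + 7.79 = −116.72 dBm
SNR = P_sig − N = −79.2 − (−116.72) = 37.52 dB → 37.5 dB

37.5 dB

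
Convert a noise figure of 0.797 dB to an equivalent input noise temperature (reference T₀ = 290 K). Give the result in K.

F = 10^(0.797/10) = 1.20143
T_e = (F − 1)·T₀ = (1.20143 − 1) × 290 = 58.4 K

58.4 K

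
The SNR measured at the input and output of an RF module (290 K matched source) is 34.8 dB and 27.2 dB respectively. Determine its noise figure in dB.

NF (dB) = SNR_in(dB) − SNR_out(dB) when the source is at T₀
NF = 34.8 − 27.2 = 7.6 dB

7.6 dB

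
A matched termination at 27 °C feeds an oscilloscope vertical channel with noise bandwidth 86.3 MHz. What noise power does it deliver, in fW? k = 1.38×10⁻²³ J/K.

T = 27 °C + 273.15 = 300.15 K
P_n = kTB = 1.38×10⁻²³ × 300.15 × 8.63×10⁷ = 3.57×10⁻¹³ W = 357 fW

357 fW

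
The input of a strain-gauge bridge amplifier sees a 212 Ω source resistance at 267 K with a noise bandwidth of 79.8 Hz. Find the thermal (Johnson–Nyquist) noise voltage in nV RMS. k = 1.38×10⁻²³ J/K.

15.8 nV

V_n = √(4kTRB)
4kTRB = 4 × 1.38×10⁻²³ × 267 × 2.12×10² × 7.98×10¹ = 2.49×10⁻¹⁶ V²
V_n = √(2.49×10⁻¹⁶) = 1.58×10⁻⁸ V = 15.8 nV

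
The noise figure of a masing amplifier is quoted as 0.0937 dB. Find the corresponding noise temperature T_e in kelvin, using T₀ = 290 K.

6.32 K

F = 10^(0.0937/10) = 1.02181
T_e = (F − 1)·T₀ = (1.02181 − 1) × 290 = 6.32 K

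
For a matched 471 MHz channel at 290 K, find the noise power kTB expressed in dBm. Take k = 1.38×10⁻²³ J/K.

−87.2 dBm

P_n = kTB = 1.38×10⁻²³ × 290 × 4.71×10⁸ = 1.88×10⁻¹² W
In dBm: 10 log₁₀(1.88×10⁻¹² / 10⁻³) = −87.2 dBm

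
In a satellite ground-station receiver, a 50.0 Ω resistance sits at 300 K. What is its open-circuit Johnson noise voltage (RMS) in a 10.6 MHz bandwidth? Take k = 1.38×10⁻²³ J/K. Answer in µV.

2.96 µV

V_n = √(4kTRB)
4kTRB = 4 × 1.38×10⁻²³ × 300 × 5.00×10¹ × 1.06×10⁷ = 8.78×10⁻¹² V²
V_n = √(8.78×10⁻¹²) = 2.96×10⁻⁶ V = 2.96 µV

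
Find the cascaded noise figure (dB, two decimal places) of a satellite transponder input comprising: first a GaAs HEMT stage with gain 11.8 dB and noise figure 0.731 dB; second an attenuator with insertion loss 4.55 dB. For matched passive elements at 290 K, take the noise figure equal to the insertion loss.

1.16 dB

Convert to linear (a loss of L dB is a gain of −L dB): F_i = 10^(NF_i/10), G_i = 10^(G_i,dB/10)
  Stage 1: F_1 = 10^(0.731/10) = 1.183, G_1 = 10^(11.8/10) = 15.14
  Stage 2: F_2 = 10^(4.55/10) = 2.851, G_2 = 10^(−4.55/10) = 0.3508
Friis cascade:
  F = 1.183 + (2.851 − 1)/15.14 = 1.306
NF = 10 log₁₀(1.306) = 1.16 dB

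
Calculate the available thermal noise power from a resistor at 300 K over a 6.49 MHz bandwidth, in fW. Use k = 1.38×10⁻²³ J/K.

P_n = kTB = 1.38×10⁻²³ × 300 × 6.49×10⁶ = 2.69×10⁻¹⁴ W = 26.9 fW

26.9 fW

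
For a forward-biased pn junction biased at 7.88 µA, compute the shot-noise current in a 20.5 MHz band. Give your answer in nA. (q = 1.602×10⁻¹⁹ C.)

7.19 nA

I_n = √(2qI·B)
2qI·B = 2 × 1.602×10⁻¹⁹ × 7.88×10⁻⁶ × 2.05×10⁷ = 5.18×10⁻¹⁷ A²
I_n = √(5.18×10⁻¹⁷) = 7.19×10⁻⁹ A = 7.19 nA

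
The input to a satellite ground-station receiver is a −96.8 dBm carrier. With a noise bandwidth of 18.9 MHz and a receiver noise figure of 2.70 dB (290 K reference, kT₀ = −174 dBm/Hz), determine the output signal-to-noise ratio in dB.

Noise floor: N = −174 + 10 log₁₀(B) + NF
10 log₁₀(1.89×10⁷) = 72.76 dB
N = −174 + 72.76 + 2.70 = −98.54 dBm
SNR = P_sig − N = −96.8 − (−98.54) = 1.74 dB → 1.7 dB

1.7 dB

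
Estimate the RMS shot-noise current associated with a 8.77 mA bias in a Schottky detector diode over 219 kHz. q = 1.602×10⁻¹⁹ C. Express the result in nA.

24.8 nA

I_n = √(2qI·B)
2qI·B = 2 × 1.602×10⁻¹⁹ × 8.77×10⁻³ × 2.19×10⁵ = 6.15×10⁻¹⁶ A²
I_n = √(6.15×10⁻¹⁶) = 2.48×10⁻⁸ A = 24.8 nA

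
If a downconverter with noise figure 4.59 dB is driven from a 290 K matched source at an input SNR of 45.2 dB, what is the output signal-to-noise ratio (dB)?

40.61 dB

By definition F = SNR_in/SNR_out, so in dB: SNR_out = SNR_in − NF
SNR_out = 45.2 − 4.59 = 40.61 dB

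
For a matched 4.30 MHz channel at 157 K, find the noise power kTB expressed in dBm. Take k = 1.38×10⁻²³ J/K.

P_n = kTB = 1.38×10⁻²³ × 157 × 4.30×10⁶ = 9.32×10⁻¹⁵ W
In dBm: 10 log₁₀(9.32×10⁻¹⁵ / 10⁻³) = −110.3 dBm

−110.3 dBm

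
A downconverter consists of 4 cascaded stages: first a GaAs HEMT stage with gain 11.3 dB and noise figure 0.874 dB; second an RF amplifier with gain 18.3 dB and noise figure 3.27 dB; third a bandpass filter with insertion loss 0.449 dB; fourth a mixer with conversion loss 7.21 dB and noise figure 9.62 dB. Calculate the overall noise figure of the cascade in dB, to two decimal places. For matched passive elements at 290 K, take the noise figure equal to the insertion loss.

1.19 dB

Convert to linear (a loss of L dB is a gain of −L dB): F_i = 10^(NF_i/10), G_i = 10^(G_i,dB/10)
  Stage 1: F_1 = 10^(0.874/10) = 1.223, G_1 = 10^(11.3/10) = 13.49
  Stage 2: F_2 = 10^(3.27/10) = 2.123, G_2 = 10^(18.3/10) = 67.61
  Stage 3: F_3 = 10^(0.449/10) = 1.109, G_3 = 10^(−0.449/10) = 0.9018
  Stage 4: F_4 = 10^(9.62/10) = 9.162, G_4 = 10^(−7.21/10) = 0.1901
Friis cascade:
  F = 1.223 + (2.123 − 1)/13.49 + (1.109 − 1)/912.0 + (9.162 − 1)/822.4 = 1.316
NF = 10 log₁₀(1.316) = 1.19 dB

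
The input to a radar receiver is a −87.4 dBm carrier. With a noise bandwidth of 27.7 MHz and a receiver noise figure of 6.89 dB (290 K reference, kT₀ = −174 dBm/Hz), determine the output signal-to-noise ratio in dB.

Noise floor: N = −174 + 10 log₁₀(B) + NF
10 log₁₀(2.77×10⁷) = 74.42 dB
N = −174 + 74.42 + 6.89 = −92.69 dBm
SNR = P_sig − N = −87.4 − (−92.69) = 5.29 dB → 5.3 dB

5.3 dB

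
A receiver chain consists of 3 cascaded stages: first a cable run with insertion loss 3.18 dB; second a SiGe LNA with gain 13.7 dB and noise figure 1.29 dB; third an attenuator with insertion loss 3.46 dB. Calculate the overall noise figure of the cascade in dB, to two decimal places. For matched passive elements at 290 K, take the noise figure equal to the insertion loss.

4.63 dB

Convert to linear (a loss of L dB is a gain of −L dB): F_i = 10^(NF_i/10), G_i = 10^(G_i,dB/10)
  Stage 1: F_1 = 10^(3.18/10) = 2.080, G_1 = 10^(−3.18/10) = 0.4808
  Stage 2: F_2 = 10^(1.29/10) = 1.346, G_2 = 10^(13.7/10) = 23.44
  Stage 3: F_3 = 10^(3.46/10) = 2.218, G_3 = 10^(−3.46/10) = 0.4508
Friis cascade:
  F = 2.080 + (1.346 − 1)/0.4808 + (2.218 − 1)/11.27 = 2.907
NF = 10 log₁₀(2.907) = 4.63 dB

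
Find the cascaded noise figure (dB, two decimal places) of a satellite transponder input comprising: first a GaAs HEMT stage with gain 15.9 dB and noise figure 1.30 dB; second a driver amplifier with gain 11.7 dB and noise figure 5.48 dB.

Convert to linear (a loss of L dB is a gain of −L dB): F_i = 10^(NF_i/10), G_i = 10^(G_i,dB/10)
  Stage 1: F_1 = 10^(1.30/10) = 1.349, G_1 = 10^(15.9/10) = 38.90
  Stage 2: F_2 = 10^(5.48/10) = 3.532, G_2 = 10^(11.7/10) = 14.79
Friis cascade:
  F = 1.349 + (3.532 − 1)/38.90 = 1.414
NF = 10 log₁₀(1.414) = 1.50 dB

1.50 dB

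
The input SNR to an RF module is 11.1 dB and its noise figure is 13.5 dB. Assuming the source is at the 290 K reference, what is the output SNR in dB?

By definition F = SNR_in/SNR_out, so in dB: SNR_out = SNR_in − NF
SNR_out = 11.1 − 13.5 = −2.4 dB

−2.4 dB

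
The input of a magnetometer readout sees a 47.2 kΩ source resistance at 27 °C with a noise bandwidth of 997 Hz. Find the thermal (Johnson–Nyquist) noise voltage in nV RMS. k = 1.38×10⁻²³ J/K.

883 nV

T = 27 °C + 273.15 = 300.15 K
V_n = √(4kTRB)
4kTRB = 4 × 1.38×10⁻²³ × 300.15 × 4.72×10⁴ × 9.97×10² = 7.80×10⁻¹³ V²
V_n = √(7.80×10⁻¹³) = 8.83×10⁻⁷ V = 883 nV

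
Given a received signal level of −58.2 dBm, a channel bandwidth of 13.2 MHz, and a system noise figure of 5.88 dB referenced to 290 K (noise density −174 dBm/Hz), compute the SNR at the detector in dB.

38.7 dB

Noise floor: N = −174 + 10 log₁₀(B) + NF
10 log₁₀(1.32×10⁷) = 71.21 dB
N = −174 + 71.21 + 5.88 = −96.91 dBm
SNR = P_sig − N = −58.2 − (−96.91) = 38.71 dB → 38.7 dB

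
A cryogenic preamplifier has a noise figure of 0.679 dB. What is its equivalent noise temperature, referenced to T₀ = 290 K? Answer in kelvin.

49.1 K

F = 10^(0.679/10) = 1.16923
T_e = (F − 1)·T₀ = (1.16923 − 1) × 290 = 49.1 K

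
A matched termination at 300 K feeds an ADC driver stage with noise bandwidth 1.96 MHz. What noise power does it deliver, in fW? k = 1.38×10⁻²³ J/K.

P_n = kTB = 1.38×10⁻²³ × 300 × 1.96×10⁶ = 8.11×10⁻¹⁵ W = 8.11 fW

8.11 fW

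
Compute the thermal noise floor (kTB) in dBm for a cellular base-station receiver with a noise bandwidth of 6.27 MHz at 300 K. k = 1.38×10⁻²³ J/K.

−105.9 dBm

P_n = kTB = 1.38×10⁻²³ × 300 × 6.27×10⁶ = 2.60×10⁻¹⁴ W
In dBm: 10 log₁₀(2.60×10⁻¹⁴ / 10⁻³) = −105.9 dBm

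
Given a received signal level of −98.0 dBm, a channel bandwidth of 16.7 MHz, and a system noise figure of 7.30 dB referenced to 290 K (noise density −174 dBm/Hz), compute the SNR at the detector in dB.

−3.5 dB

Noise floor: N = −174 + 10 log₁₀(B) + NF
10 log₁₀(1.67×10⁷) = 72.23 dB
N = −174 + 72.23 + 7.30 = −94.47 dBm
SNR = P_sig − N = −98.0 − (−94.47) = −3.53 dB → −3.5 dB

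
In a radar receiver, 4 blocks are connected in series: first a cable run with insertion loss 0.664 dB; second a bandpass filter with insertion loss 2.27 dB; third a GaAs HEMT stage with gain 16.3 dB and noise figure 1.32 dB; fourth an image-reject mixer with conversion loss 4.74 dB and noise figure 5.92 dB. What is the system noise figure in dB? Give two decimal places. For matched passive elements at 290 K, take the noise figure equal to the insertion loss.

4.47 dB

Convert to linear (a loss of L dB is a gain of −L dB): F_i = 10^(NF_i/10), G_i = 10^(G_i,dB/10)
  Stage 1: F_1 = 10^(0.664/10) = 1.165, G_1 = 10^(−0.664/10) = 0.8582
  Stage 2: F_2 = 10^(2.27/10) = 1.687, G_2 = 10^(−2.27/10) = 0.5929
  Stage 3: F_3 = 10^(1.32/10) = 1.355, G_3 = 10^(16.3/10) = 42.66
  Stage 4: F_4 = 10^(5.92/10) = 3.908, G_4 = 10^(−4.74/10) = 0.3357
Friis cascade:
  F = 1.165 + (1.687 − 1)/0.8582 + (1.355 − 1)/0.5089 + (3.908 − 1)/21.71 = 2.797
NF = 10 log₁₀(2.797) = 4.47 dB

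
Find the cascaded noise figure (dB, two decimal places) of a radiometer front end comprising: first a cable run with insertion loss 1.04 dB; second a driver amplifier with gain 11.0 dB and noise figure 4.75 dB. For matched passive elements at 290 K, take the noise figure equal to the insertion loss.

5.79 dB

Convert to linear (a loss of L dB is a gain of −L dB): F_i = 10^(NF_i/10), G_i = 10^(G_i,dB/10)
  Stage 1: F_1 = 10^(1.04/10) = 1.271, G_1 = 10^(−1.04/10) = 0.7870
  Stage 2: F_2 = 10^(4.75/10) = 2.985, G_2 = 10^(11.0/10) = 12.59
Friis cascade:
  F = 1.271 + (2.985 − 1)/0.7870 = 3.793
NF = 10 log₁₀(3.793) = 5.79 dB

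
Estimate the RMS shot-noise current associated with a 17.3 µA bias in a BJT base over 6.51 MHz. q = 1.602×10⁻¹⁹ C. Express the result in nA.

6.01 nA

I_n = √(2qI·B)
2qI·B = 2 × 1.602×10⁻¹⁹ × 1.73×10⁻⁵ × 6.51×10⁶ = 3.61×10⁻¹⁷ A²
I_n = √(3.61×10⁻¹⁷) = 6.01×10⁻⁹ A = 6.01 nA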